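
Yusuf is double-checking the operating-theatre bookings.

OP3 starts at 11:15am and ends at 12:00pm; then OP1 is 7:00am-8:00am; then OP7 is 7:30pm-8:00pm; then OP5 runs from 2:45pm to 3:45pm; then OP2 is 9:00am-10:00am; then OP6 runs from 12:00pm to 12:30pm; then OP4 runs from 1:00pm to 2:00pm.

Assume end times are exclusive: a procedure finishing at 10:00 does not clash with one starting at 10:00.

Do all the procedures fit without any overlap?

Sorted by start: OP1, OP2, OP3, OP6, OP4, OP5, OP7.
OP2 starts after OP1 ends, so OP1 has no further overlaps.
OP3 starts after OP2 ends, so OP2 has no further overlaps.
OP6 starts exactly when OP3 ends (back-to-back, no overlap), so OP3 has no further overlaps.
OP4 starts after OP6 ends, so OP6 has no further overlaps.
OP5 starts after OP4 ends, so OP4 has no further overlaps.
OP7 starts after OP5 ends.
Every pair is clear; the schedule has no overlaps.

Yes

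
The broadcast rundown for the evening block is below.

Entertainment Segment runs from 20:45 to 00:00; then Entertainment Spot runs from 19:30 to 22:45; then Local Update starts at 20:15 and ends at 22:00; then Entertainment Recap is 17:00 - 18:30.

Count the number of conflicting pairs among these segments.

Sorted by start: Entertainment Recap, Entertainment Spot, Local Update, Entertainment Segment.
Entertainment Spot starts after Entertainment Recap ends — done with Entertainment Recap.
Local Update starts before Entertainment Spot ends → Entertainment Spot and Local Update overlap.
Entertainment Segment starts before Entertainment Spot ends → Entertainment Spot and Entertainment Segment overlap.
Entertainment Segment starts before Local Update ends → Local Update and Entertainment Segment overlap.
Overlapping pairs: Entertainment Segment & Entertainment Spot, Entertainment Segment & Local Update, Entertainment Spot & Local Update — 3 in total.

3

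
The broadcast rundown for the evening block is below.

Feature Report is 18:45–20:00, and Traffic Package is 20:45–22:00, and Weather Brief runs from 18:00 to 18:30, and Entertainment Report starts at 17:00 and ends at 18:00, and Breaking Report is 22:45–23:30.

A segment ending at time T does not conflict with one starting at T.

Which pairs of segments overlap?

Sorted by start: Entertainment Report, Weather Brief, Feature Report, Traffic Package, Breaking Report.
Weather Brief starts exactly when Entertainment Report ends (back-to-back, no overlap); Entertainment Report is clear from here.
Feature Report starts after Weather Brief ends; Weather Brief is clear from here.
Traffic Package starts after Feature Report ends; Feature Report is clear from here.
Breaking Report starts after Traffic Package ends.

no overlapping pairs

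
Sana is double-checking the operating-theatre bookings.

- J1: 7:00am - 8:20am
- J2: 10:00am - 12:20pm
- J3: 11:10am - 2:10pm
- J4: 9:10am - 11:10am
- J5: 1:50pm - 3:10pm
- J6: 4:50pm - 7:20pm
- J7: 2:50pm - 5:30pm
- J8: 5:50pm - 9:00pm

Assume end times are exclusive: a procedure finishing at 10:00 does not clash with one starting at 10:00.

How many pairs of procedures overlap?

Two intervals overlap when each starts before the other ends.
Sorted by start: J1, J4, J2, J3, J5, J7, J6, J8.
J4 starts after J1 ends, so J1 has no further overlaps.
J2 starts before J4 ends → J4 and J2 overlap.
J3 starts exactly when J4 ends (back-to-back, no overlap), so J4 has no further overlaps.
J3 starts before J2 ends → J2 and J3 overlap.
J5 starts after J2 ends, so J2 has no further overlaps.
J5 starts before J3 ends → J3 and J5 overlap.
J7 starts after J3 ends, so J3 has no further overlaps.
J7 starts before J5 ends → J5 and J7 overlap.
J6 starts after J5 ends, so J5 has no further overlaps.
J6 starts before J7 ends → J7 and J6 overlap.
J8 starts after J7 ends.
J8 starts before J6 ends → J6 and J8 overlap.
Overlapping pairs: J2 & J3, J2 & J4, J3 & J5, J5 & J7, J6 & J7, J6 & J8 — 6 in total.

6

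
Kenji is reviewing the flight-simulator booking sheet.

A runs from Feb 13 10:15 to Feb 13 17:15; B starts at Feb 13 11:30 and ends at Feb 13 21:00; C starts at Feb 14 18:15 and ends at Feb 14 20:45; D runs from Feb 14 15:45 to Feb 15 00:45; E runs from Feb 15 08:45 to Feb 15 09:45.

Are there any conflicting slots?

Yes

Check each pair: they overlap iff neither finishes before the other starts.
Sorted by start: A, B, D, C, E.
B starts before A ends → A and B overlap.
That's a conflict, so the schedule is not conflict-free.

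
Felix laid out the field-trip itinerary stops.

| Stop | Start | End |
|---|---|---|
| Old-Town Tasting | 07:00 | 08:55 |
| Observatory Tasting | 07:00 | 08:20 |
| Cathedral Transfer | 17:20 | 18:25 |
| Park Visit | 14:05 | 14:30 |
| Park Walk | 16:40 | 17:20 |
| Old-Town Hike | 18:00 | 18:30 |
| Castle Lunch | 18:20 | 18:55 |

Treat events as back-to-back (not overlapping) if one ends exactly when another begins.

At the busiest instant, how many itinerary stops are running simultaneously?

3

Sweep the timeline, counting +1 at each start and −1 at each end (ends before starts at a tie):
07:00 start Observatory Tasting → 1
07:00 start Old-Town Tasting → 2
08:20 end Observatory Tasting → 1
08:55 end Old-Town Tasting → 0
14:05 start Park Visit → 1
14:30 end Park Visit → 0
16:40 start Park Walk → 1
17:20 end Park Walk → 0
17:20 start Cathedral Transfer → 1
18:00 start Old-Town Hike → 2
18:20 start Castle Lunch → 3
18:25 end Cathedral Transfer → 2
18:30 end Old-Town Hike → 1
18:55 end Castle Lunch → 0
Peak is 3, at 18:20 (Castle Lunch, Cathedral Transfer, Old-Town Hike).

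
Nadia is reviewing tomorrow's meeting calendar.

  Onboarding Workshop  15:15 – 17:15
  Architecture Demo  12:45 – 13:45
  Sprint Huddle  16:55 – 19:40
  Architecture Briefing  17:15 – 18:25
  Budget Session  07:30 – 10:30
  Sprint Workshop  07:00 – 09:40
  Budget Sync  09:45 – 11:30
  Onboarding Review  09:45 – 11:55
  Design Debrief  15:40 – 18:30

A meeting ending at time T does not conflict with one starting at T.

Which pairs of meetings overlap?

Sorted by start: Sprint Workshop, Budget Session, Budget Sync, Onboarding Review, Architecture Demo, Onboarding Workshop, Design Debrief, Sprint Huddle, Architecture Briefing.
Budget Session starts before Sprint Workshop ends → Sprint Workshop and Budget Session overlap.
Budget Sync starts after Sprint Workshop ends, so nothing later overlaps Sprint Workshop either.
Budget Sync starts before Budget Session ends → Budget Session and Budget Sync overlap.
Onboarding Review starts before Budget Session ends → Budget Session and Onboarding Review overlap.
Architecture Demo starts after Budget Session ends, so nothing later overlaps Budget Session either.
Onboarding Review starts before Budget Sync ends → Budget Sync and Onboarding Review overlap.
Architecture Demo starts after Budget Sync ends, so nothing later overlaps Budget Sync either.
Architecture Demo starts after Onboarding Review ends, so nothing later overlaps Onboarding Review either.
Onboarding Workshop starts after Architecture Demo ends, so nothing later overlaps Architecture Demo either.
Design Debrief starts before Onboarding Workshop ends → Onboarding Workshop and Design Debrief overlap.
Sprint Huddle starts before Onboarding Workshop ends → Onboarding Workshop and Sprint Huddle overlap.
Architecture Briefing starts exactly when Onboarding Workshop ends (back-to-back, no overlap).
Sprint Huddle starts before Design Debrief ends → Design Debrief and Sprint Huddle overlap.
Architecture Briefing starts before Design Debrief ends → Design Debrief and Architecture Briefing overlap.
Architecture Briefing starts before Sprint Huddle ends → Sprint Huddle and Architecture Briefing overlap.

Architecture Briefing & Design Debrief, Architecture Briefing & Sprint Huddle, Budget Session & Budget Sync, Budget Session & Onboarding Review, Budget Session & Sprint Workshop, Budget Sync & Onboarding Review, Design Debrief & Onboarding Workshop, Design Debrief & Sprint Huddle, Onboarding Workshop & Sprint Huddle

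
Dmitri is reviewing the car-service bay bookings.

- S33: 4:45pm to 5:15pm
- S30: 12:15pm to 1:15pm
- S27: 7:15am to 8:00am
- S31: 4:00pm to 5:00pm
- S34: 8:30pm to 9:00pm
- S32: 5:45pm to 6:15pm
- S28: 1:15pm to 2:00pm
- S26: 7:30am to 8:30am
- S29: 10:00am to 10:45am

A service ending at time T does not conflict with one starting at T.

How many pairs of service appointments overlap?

Sorted by start: S27, S26, S29, S30, S28, S31, S33, S32, S34.
S26 starts before S27 ends → S27 and S26 overlap.
S29 starts after S27 ends; S27 is clear from here.
S29 starts after S26 ends; S26 is clear from here.
S30 starts after S29 ends; S29 is clear from here.
S28 starts exactly when S30 ends (back-to-back, no overlap); S30 is clear from here.
S31 starts after S28 ends; S28 is clear from here.
S33 starts before S31 ends → S31 and S33 overlap.
S32 starts after S31 ends; S31 is clear from here.
S32 starts after S33 ends; S33 is clear from here.
S34 starts after S32 ends.
Overlapping pairs: S26 & S27, S31 & S33 — 2 in total.

2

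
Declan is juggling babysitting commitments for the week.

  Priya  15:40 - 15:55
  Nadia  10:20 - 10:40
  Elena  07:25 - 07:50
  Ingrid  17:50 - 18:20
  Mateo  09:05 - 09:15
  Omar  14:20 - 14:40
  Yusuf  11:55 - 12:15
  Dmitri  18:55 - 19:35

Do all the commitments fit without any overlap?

Sorted by start: Elena, Mateo, Nadia, Yusuf, Omar, Priya, Ingrid, Dmitri.
Mateo starts after Elena ends, so Elena has no further overlaps.
Nadia starts after Mateo ends, so Mateo has no further overlaps.
Yusuf starts after Nadia ends, so Nadia has no further overlaps.
Omar starts after Yusuf ends, so Yusuf has no further overlaps.
Priya starts after Omar ends, so Omar has no further overlaps.
Ingrid starts after Priya ends, so Priya has no further overlaps.
Dmitri starts after Ingrid ends.
Every pair is clear; the schedule has no overlaps.

Yes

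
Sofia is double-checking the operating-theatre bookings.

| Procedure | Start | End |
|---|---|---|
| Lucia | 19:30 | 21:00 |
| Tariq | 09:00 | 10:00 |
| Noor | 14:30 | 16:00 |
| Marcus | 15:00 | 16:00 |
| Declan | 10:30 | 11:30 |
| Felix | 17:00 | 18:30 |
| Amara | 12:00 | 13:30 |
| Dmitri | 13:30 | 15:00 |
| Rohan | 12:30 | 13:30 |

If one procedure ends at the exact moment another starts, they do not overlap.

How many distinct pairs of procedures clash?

3

Sorted by start: Tariq, Declan, Amara, Rohan, Dmitri, Noor, Marcus, Felix, Lucia.
Declan starts after Tariq ends; Tariq is clear from here.
Amara starts after Declan ends; Declan is clear from here.
Rohan starts before Amara ends → Amara and Rohan overlap.
Dmitri starts exactly when Amara ends (back-to-back, no overlap); Amara is clear from here.
Dmitri starts exactly when Rohan ends (back-to-back, no overlap); Rohan is clear from here.
Noor starts before Dmitri ends → Dmitri and Noor overlap.
Marcus starts exactly when Dmitri ends (back-to-back, no overlap); Dmitri is clear from here.
Marcus starts before Noor ends → Noor and Marcus overlap.
Felix starts after Noor ends; Noor is clear from here.
Felix starts after Marcus ends; Marcus is clear from here.
Lucia starts after Felix ends.
Overlapping pairs: Amara & Rohan, Dmitri & Noor, Marcus & Noor — 3 in total.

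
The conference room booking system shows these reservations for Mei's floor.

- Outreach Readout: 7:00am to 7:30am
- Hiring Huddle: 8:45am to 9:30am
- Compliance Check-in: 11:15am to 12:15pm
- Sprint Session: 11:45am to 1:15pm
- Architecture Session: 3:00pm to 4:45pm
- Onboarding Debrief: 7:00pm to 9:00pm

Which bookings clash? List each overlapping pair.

Compliance Check-in & Sprint Session

Check each pair: they overlap iff neither finishes before the other starts.
Sorted by start: Outreach Readout, Hiring Huddle, Compliance Check-in, Sprint Session, Architecture Session, Onboarding Debrief.
Hiring Huddle starts after Outreach Readout ends, so nothing later overlaps Outreach Readout either.
Compliance Check-in starts after Hiring Huddle ends, so nothing later overlaps Hiring Huddle either.
Sprint Session starts before Compliance Check-in ends → Compliance Check-in and Sprint Session overlap.
Architecture Session starts after Compliance Check-in ends, so nothing later overlaps Compliance Check-in either.
Architecture Session starts after Sprint Session ends, so nothing later overlaps Sprint Session either.
Onboarding Debrief starts after Architecture Session ends.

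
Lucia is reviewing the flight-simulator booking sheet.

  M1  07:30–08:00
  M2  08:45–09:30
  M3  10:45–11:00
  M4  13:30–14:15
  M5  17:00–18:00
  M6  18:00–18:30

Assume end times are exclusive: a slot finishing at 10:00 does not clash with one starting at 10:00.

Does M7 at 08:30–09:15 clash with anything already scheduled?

M1: ends 08:00 at or before M7 starts 08:30 → clear.
M2: starts 08:45 before M7 ends 09:15, and ends 09:30 after M7 starts 08:30 → overlap.
M3: starts 10:45 at or after M7 ends 09:15 → clear.
M4: starts 13:30 at or after M7 ends 09:15 → clear.
M5: starts 17:00 at or after M7 ends 09:15 → clear.
M6: starts 18:00 at or after M7 ends 09:15 → clear.
M7 overlaps M2.

Yes — it overlaps M2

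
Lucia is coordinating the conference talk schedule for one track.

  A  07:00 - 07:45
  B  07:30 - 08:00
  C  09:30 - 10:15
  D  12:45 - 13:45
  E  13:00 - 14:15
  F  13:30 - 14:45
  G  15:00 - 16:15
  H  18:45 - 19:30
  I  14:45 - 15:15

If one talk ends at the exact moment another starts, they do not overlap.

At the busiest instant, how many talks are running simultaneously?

Sort all start/end points and keep a running count:
07:00 start A → 1
07:30 start B → 2
07:45 end A → 1
08:00 end B → 0
09:30 start C → 1
10:15 end C → 0
12:45 start D → 1
13:00 start E → 2
13:30 start F → 3
13:45 end D → 2
14:15 end E → 1
14:45 end F → 0
14:45 start I → 1
15:00 start G → 2
15:15 end I → 1
16:15 end G → 0
18:45 start H → 1
19:30 end H → 0
Peak is 3, at 13:30 (D, E, F).

3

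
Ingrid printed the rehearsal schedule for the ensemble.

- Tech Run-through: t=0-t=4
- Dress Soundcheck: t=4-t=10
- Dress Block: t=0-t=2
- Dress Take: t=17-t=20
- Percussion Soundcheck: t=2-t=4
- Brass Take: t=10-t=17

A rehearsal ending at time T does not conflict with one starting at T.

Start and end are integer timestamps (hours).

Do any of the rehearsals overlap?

Check each pair: they overlap iff neither finishes before the other starts.
Sorted by start: Tech Run-through, Dress Block, Percussion Soundcheck, Dress Soundcheck, Brass Take, Dress Take.
Dress Block starts before Tech Run-through ends → Tech Run-through and Dress Block overlap.
That's a conflict, so the schedule is not conflict-free.

Yes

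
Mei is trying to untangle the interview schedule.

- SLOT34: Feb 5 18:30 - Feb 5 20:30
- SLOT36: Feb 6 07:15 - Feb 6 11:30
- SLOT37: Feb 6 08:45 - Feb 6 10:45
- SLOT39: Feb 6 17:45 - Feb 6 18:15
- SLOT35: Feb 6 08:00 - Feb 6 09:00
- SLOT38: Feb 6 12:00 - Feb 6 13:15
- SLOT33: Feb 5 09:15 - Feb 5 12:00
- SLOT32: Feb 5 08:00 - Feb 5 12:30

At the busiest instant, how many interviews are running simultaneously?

Sweep the timeline, counting +1 at each start and −1 at each end (ends before starts at a tie):
Feb 5 08:00 start SLOT32 → 1
Feb 5 09:15 start SLOT33 → 2
Feb 5 12:00 end SLOT33 → 1
Feb 5 12:30 end SLOT32 → 0
Feb 5 18:30 start SLOT34 → 1
Feb 5 20:30 end SLOT34 → 0
Feb 6 07:15 start SLOT36 → 1
Feb 6 08:00 start SLOT35 → 2
Feb 6 08:45 start SLOT37 → 3
Feb 6 09:00 end SLOT35 → 2
Feb 6 10:45 end SLOT37 → 1
Feb 6 11:30 end SLOT36 → 0
Feb 6 12:00 start SLOT38 → 1
Feb 6 13:15 end SLOT38 → 0
Feb 6 17:45 start SLOT39 → 1
Feb 6 18:15 end SLOT39 → 0
Peak is 3, at Feb 6 08:45 (SLOT35, SLOT36, SLOT37).

3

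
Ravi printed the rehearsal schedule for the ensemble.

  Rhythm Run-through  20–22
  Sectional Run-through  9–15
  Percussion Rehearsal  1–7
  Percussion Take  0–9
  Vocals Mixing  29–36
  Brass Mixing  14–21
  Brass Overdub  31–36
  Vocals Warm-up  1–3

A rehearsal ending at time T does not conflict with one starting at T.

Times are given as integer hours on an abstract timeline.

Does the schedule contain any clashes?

Yes

Sorted by start: Percussion Take, Vocals Warm-up, Percussion Rehearsal, Sectional Run-through, Brass Mixing, Rhythm Run-through, Vocals Mixing, Brass Overdub.
Vocals Warm-up starts before Percussion Take ends → Percussion Take and Vocals Warm-up overlap.
That's a conflict, so the schedule is not conflict-free.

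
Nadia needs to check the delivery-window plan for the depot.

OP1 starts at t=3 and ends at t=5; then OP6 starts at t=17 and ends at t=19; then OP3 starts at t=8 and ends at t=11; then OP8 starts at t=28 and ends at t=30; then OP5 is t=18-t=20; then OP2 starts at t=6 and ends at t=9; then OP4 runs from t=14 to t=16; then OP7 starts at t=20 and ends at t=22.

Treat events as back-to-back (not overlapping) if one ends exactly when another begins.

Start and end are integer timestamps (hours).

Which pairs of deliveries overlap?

OP2 & OP3, OP5 & OP6

Sorted by start: OP1, OP2, OP3, OP4, OP6, OP5, OP7, OP8.
OP2 starts after OP1 ends, so nothing later overlaps OP1 either.
OP3 starts before OP2 ends → OP2 and OP3 overlap.
OP4 starts after OP2 ends, so nothing later overlaps OP2 either.
OP4 starts after OP3 ends, so nothing later overlaps OP3 either.
OP6 starts after OP4 ends, so nothing later overlaps OP4 either.
OP5 starts before OP6 ends → OP6 and OP5 overlap.
OP7 starts after OP6 ends, so nothing later overlaps OP6 either.
OP7 starts exactly when OP5 ends (back-to-back, no overlap), so nothing later overlaps OP5 either.
OP8 starts after OP7 ends.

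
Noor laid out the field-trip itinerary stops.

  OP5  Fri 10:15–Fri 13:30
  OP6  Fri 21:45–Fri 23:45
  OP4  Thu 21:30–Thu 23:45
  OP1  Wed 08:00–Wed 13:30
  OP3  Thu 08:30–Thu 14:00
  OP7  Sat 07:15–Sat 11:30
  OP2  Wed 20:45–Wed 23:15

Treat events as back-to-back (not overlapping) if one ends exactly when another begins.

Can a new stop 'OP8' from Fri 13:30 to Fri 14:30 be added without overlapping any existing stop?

OP1: ends Wed 13:30 at or before OP8 starts Fri 13:30 → clear.
OP2: ends Wed 23:15 at or before OP8 starts Fri 13:30 → clear.
OP3: ends Thu 14:00 at or before OP8 starts Fri 13:30 → clear.
OP4: ends Thu 23:45 at or before OP8 starts Fri 13:30 → clear.
OP5: ends Fri 13:30 at or before OP8 starts Fri 13:30 → clear.
OP6: starts Fri 21:45 at or after OP8 ends Fri 14:30 → clear.
OP7: starts Sat 07:15 at or after OP8 ends Fri 14:30 → clear.

Yes — the slot is free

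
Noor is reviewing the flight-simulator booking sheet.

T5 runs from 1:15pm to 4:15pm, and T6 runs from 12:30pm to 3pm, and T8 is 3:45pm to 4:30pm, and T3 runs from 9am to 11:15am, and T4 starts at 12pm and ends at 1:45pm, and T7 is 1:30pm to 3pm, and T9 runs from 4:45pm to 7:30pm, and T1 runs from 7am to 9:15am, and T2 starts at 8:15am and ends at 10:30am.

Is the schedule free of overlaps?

Sorted by start: T1, T2, T3, T4, T6, T5, T7, T8, T9.
T2 starts before T1 ends → T1 and T2 overlap.
That's a conflict, so the schedule is not conflict-free.

No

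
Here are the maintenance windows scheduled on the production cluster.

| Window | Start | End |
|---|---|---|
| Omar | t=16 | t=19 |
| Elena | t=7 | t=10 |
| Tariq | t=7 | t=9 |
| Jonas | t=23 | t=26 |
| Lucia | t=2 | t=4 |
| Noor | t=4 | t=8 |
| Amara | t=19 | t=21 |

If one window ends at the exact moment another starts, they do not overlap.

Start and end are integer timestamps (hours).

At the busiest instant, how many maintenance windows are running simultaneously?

3

Sweep the timeline, counting +1 at each start and −1 at each end (ends before starts at a tie):
t=2 start Lucia → 1
t=4 end Lucia → 0
t=4 start Noor → 1
t=7 start Elena → 2
t=7 start Tariq → 3
t=8 end Noor → 2
t=9 end Tariq → 1
t=10 end Elena → 0
t=16 start Omar → 1
t=19 end Omar → 0
t=19 start Amara → 1
t=21 end Amara → 0
t=23 start Jonas → 1
t=26 end Jonas → 0
Peak is 3, at t=7 (Elena, Noor, Tariq).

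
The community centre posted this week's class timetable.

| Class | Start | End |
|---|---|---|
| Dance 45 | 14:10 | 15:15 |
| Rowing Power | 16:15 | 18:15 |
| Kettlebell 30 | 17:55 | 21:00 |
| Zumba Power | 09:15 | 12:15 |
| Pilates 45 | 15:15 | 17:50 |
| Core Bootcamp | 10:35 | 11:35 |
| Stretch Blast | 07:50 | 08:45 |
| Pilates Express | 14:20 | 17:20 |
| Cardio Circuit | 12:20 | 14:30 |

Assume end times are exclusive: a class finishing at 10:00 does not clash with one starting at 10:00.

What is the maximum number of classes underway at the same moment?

3

Sort all start/end points and keep a running count:
07:50 start Stretch Blast → 1
08:45 end Stretch Blast → 0
09:15 start Zumba Power → 1
10:35 start Core Bootcamp → 2
11:35 end Core Bootcamp → 1
12:15 end Zumba Power → 0
12:20 start Cardio Circuit → 1
14:10 start Dance 45 → 2
14:20 start Pilates Express → 3
14:30 end Cardio Circuit → 2
15:15 end Dance 45 → 1
15:15 start Pilates 45 → 2
16:15 start Rowing Power → 3
17:20 end Pilates Express → 2
17:50 end Pilates 45 → 1
17:55 start Kettlebell 30 → 2
18:15 end Rowing Power → 1
21:00 end Kettlebell 30 → 0
Peak is 3, at 14:20 (Cardio Circuit, Dance 45, Pilates Express).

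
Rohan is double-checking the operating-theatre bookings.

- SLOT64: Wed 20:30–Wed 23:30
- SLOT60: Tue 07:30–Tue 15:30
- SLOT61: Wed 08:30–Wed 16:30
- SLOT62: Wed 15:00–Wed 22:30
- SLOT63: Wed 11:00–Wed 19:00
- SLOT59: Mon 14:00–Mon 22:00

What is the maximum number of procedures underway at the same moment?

3

Sort all start/end points and keep a running count:
Mon 14:00 start SLOT59 → 1
Mon 22:00 end SLOT59 → 0
Tue 07:30 start SLOT60 → 1
Tue 15:30 end SLOT60 → 0
Wed 08:30 start SLOT61 → 1
Wed 11:00 start SLOT63 → 2
Wed 15:00 start SLOT62 → 3
Wed 16:30 end SLOT61 → 2
Wed 19:00 end SLOT63 → 1
Wed 20:30 start SLOT64 → 2
Wed 22:30 end SLOT62 → 1
Wed 23:30 end SLOT64 → 0
Peak is 3, at Wed 15:00 (SLOT61, SLOT62, SLOT63).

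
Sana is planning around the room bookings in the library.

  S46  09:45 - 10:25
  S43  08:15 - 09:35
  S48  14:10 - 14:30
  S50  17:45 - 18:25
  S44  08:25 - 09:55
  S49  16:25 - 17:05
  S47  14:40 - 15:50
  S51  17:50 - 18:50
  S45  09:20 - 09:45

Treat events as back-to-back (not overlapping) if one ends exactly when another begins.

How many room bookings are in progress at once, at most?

3

Walk through starts and ends in time order (an end at T is processed before a start at T):
08:15 start S43 → 1
08:25 start S44 → 2
09:20 start S45 → 3
09:35 end S43 → 2
09:45 end S45 → 1
09:45 start S46 → 2
09:55 end S44 → 1
10:25 end S46 → 0
14:10 start S48 → 1
14:30 end S48 → 0
14:40 start S47 → 1
15:50 end S47 → 0
16:25 start S49 → 1
17:05 end S49 → 0
17:45 start S50 → 1
17:50 start S51 → 2
18:25 end S50 → 1
18:50 end S51 → 0
Peak is 3, at 09:20 (S43, S44, S45).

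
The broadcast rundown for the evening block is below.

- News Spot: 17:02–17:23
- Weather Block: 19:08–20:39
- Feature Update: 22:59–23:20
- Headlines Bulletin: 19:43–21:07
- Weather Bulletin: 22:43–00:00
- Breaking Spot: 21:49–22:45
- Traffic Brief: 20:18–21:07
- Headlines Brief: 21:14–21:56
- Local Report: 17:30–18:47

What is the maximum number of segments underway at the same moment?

3

Walk through starts and ends in time order (an end at T is processed before a start at T):
17:02 start News Spot → 1
17:23 end News Spot → 0
17:30 start Local Report → 1
18:47 end Local Report → 0
19:08 start Weather Block → 1
19:43 start Headlines Bulletin → 2
20:18 start Traffic Brief → 3
20:39 end Weather Block → 2
21:07 end Headlines Bulletin → 1
21:07 end Traffic Brief → 0
21:14 start Headlines Brief → 1
21:49 start Breaking Spot → 2
21:56 end Headlines Brief → 1
22:43 start Weather Bulletin → 2
22:45 end Breaking Spot → 1
22:59 start Feature Update → 2
23:20 end Feature Update → 1
00:00 end Weather Bulletin → 0
Peak is 3, at 20:18 (Headlines Bulletin, Traffic Brief, Weather Block).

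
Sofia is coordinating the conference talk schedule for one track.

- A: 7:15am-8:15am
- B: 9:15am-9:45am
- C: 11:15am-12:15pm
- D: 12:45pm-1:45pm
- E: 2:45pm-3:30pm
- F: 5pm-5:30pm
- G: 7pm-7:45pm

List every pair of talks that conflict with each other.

no conflicts

Sorted by start: A, B, C, D, E, F, G.
B starts after A ends — done with A.
C starts after B ends — done with B.
D starts after C ends — done with C.
E starts after D ends — done with D.
F starts after E ends — done with E.
G starts after F ends.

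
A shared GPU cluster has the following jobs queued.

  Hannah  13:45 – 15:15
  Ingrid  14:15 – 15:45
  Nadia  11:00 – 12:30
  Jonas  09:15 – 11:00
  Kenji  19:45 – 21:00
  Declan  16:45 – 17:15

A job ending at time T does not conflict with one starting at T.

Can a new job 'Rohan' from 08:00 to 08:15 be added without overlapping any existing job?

Jonas: starts 09:15 at or after Rohan ends 08:15 → clear.
Nadia: starts 11:00 at or after Rohan ends 08:15 → clear.
Hannah: starts 13:45 at or after Rohan ends 08:15 → clear.
Ingrid: starts 14:15 at or after Rohan ends 08:15 → clear.
Declan: starts 16:45 at or after Rohan ends 08:15 → clear.
Kenji: starts 19:45 at or after Rohan ends 08:15 → clear.

Yes — the slot is free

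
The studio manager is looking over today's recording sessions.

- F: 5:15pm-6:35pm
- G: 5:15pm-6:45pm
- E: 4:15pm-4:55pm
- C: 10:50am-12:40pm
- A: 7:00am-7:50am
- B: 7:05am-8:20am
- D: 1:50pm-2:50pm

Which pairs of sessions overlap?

Sorted by start: A, B, C, D, E, F, G.
B starts before A ends → A and B overlap.
C starts after A ends, so nothing later overlaps A either.
C starts after B ends, so nothing later overlaps B either.
D starts after C ends, so nothing later overlaps C either.
E starts after D ends, so nothing later overlaps D either.
F starts after E ends, so nothing later overlaps E either.
G starts before F ends → F and G overlap.

A & B, F & G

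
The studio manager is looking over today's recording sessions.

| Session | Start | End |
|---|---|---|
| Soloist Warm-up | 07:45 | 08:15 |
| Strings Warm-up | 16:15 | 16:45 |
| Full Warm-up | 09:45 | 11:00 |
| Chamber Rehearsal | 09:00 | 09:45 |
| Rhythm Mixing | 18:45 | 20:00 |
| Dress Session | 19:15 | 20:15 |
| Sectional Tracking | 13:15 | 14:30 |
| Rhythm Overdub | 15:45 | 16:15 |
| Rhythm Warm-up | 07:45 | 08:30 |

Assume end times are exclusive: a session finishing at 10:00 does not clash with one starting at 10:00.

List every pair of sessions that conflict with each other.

Dress Session & Rhythm Mixing, Rhythm Warm-up & Soloist Warm-up

Sorted by start: Rhythm Warm-up, Soloist Warm-up, Chamber Rehearsal, Full Warm-up, Sectional Tracking, Rhythm Overdub, Strings Warm-up, Rhythm Mixing, Dress Session.
Soloist Warm-up starts before Rhythm Warm-up ends → Rhythm Warm-up and Soloist Warm-up overlap.
Chamber Rehearsal starts after Rhythm Warm-up ends; Rhythm Warm-up is clear from here.
Chamber Rehearsal starts after Soloist Warm-up ends; Soloist Warm-up is clear from here.
Full Warm-up starts exactly when Chamber Rehearsal ends (back-to-back, no overlap); Chamber Rehearsal is clear from here.
Sectional Tracking starts after Full Warm-up ends; Full Warm-up is clear from here.
Rhythm Overdub starts after Sectional Tracking ends; Sectional Tracking is clear from here.
Strings Warm-up starts exactly when Rhythm Overdub ends (back-to-back, no overlap); Rhythm Overdub is clear from here.
Rhythm Mixing starts after Strings Warm-up ends; Strings Warm-up is clear from here.
Dress Session starts before Rhythm Mixing ends → Rhythm Mixing and Dress Session overlap.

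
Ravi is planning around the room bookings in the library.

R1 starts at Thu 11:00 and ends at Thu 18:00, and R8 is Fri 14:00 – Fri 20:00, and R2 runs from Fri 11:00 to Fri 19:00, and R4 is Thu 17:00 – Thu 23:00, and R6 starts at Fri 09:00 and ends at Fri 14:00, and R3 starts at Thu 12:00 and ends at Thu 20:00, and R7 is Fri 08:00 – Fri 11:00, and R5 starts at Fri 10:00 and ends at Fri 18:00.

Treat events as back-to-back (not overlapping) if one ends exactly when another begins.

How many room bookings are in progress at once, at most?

Sort all start/end points and keep a running count:
Thu 11:00 start R1 → 1
Thu 12:00 start R3 → 2
Thu 17:00 start R4 → 3
Thu 18:00 end R1 → 2
Thu 20:00 end R3 → 1
Thu 23:00 end R4 → 0
Fri 08:00 start R7 → 1
Fri 09:00 start R6 → 2
Fri 10:00 start R5 → 3
Fri 11:00 end R7 → 2
Fri 11:00 start R2 → 3
Fri 14:00 end R6 → 2
Fri 14:00 start R8 → 3
Fri 18:00 end R5 → 2
Fri 19:00 end R2 → 1
Fri 20:00 end R8 → 0
Peak is 3, at Thu 17:00 (R1, R3, R4).

3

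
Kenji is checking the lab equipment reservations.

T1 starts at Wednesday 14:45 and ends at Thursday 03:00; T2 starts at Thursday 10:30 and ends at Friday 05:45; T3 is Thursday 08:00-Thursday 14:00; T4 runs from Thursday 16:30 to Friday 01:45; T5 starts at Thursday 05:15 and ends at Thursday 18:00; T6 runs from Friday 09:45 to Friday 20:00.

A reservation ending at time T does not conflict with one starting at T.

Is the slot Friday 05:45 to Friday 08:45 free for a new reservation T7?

Yes — the slot is free

T1: ends Thursday 03:00 at or before T7 starts Friday 05:45 → clear.
T5: ends Thursday 18:00 at or before T7 starts Friday 05:45 → clear.
T3: ends Thursday 14:00 at or before T7 starts Friday 05:45 → clear.
T2: ends Friday 05:45 at or before T7 starts Friday 05:45 → clear.
T4: ends Friday 01:45 at or before T7 starts Friday 05:45 → clear.
T6: starts Friday 09:45 at or after T7 ends Friday 08:45 → clear.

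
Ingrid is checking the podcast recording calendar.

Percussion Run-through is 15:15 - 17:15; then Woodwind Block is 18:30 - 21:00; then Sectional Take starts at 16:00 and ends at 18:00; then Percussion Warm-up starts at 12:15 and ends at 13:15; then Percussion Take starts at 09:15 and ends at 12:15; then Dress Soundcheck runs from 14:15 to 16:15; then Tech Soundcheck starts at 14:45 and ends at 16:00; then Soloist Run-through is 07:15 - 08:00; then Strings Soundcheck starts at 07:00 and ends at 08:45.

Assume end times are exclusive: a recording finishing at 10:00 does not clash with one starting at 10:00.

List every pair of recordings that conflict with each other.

Two intervals overlap when each starts before the other ends.
Sorted by start: Strings Soundcheck, Soloist Run-through, Percussion Take, Percussion Warm-up, Dress Soundcheck, Tech Soundcheck, Percussion Run-through, Sectional Take, Woodwind Block.
Soloist Run-through starts before Strings Soundcheck ends → Strings Soundcheck and Soloist Run-through overlap.
Percussion Take starts after Strings Soundcheck ends; Strings Soundcheck is clear from here.
Percussion Take starts after Soloist Run-through ends; Soloist Run-through is clear from here.
Percussion Warm-up starts exactly when Percussion Take ends (back-to-back, no overlap); Percussion Take is clear from here.
Dress Soundcheck starts after Percussion Warm-up ends; Percussion Warm-up is clear from here.
Tech Soundcheck starts before Dress Soundcheck ends → Dress Soundcheck and Tech Soundcheck overlap.
Percussion Run-through starts before Dress Soundcheck ends → Dress Soundcheck and Percussion Run-through overlap.
Sectional Take starts before Dress Soundcheck ends → Dress Soundcheck and Sectional Take overlap.
Woodwind Block starts after Dress Soundcheck ends.
Percussion Run-through starts before Tech Soundcheck ends → Tech Soundcheck and Percussion Run-through overlap.
Sectional Take starts exactly when Tech Soundcheck ends (back-to-back, no overlap); Tech Soundcheck is clear from here.
Sectional Take starts before Percussion Run-through ends → Percussion Run-through and Sectional Take overlap.
Woodwind Block starts after Percussion Run-through ends.
Woodwind Block starts after Sectional Take ends.

Dress Soundcheck & Percussion Run-through, Dress Soundcheck & Sectional Take, Dress Soundcheck & Tech Soundcheck, Percussion Run-through & Sectional Take, Percussion Run-through & Tech Soundcheck, Soloist Run-through & Strings Soundcheck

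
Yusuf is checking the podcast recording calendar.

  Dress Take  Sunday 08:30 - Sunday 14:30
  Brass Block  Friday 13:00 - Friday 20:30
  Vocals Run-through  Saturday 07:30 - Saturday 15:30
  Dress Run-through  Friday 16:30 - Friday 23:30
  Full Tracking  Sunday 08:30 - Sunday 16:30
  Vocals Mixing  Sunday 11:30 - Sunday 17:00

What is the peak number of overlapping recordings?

Sweep the timeline, counting +1 at each start and −1 at each end (ends before starts at a tie):
Friday 13:00 start Brass Block → 1
Friday 16:30 start Dress Run-through → 2
Friday 20:30 end Brass Block → 1
Friday 23:30 end Dress Run-through → 0
Saturday 07:30 start Vocals Run-through → 1
Saturday 15:30 end Vocals Run-through → 0
Sunday 08:30 start Dress Take → 1
Sunday 08:30 start Full Tracking → 2
Sunday 11:30 start Vocals Mixing → 3
Sunday 14:30 end Dress Take → 2
Sunday 16:30 end Full Tracking → 1
Sunday 17:00 end Vocals Mixing → 0
Peak is 3, at Sunday 11:30 (Dress Take, Full Tracking, Vocals Mixing).

3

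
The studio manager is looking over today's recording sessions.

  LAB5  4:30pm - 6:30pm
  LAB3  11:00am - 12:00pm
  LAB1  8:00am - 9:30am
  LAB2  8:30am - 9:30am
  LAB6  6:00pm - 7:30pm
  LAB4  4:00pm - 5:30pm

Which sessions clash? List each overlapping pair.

Two intervals overlap when each starts before the other ends.
Sorted by start: LAB1, LAB2, LAB3, LAB4, LAB5, LAB6.
LAB2 starts before LAB1 ends → LAB1 and LAB2 overlap.
LAB3 starts after LAB1 ends, so nothing later overlaps LAB1 either.
LAB3 starts after LAB2 ends, so nothing later overlaps LAB2 either.
LAB4 starts after LAB3 ends, so nothing later overlaps LAB3 either.
LAB5 starts before LAB4 ends → LAB4 and LAB5 overlap.
LAB6 starts after LAB4 ends.
LAB6 starts before LAB5 ends → LAB5 and LAB6 overlap.

LAB1 & LAB2, LAB4 & LAB5, LAB5 & LAB6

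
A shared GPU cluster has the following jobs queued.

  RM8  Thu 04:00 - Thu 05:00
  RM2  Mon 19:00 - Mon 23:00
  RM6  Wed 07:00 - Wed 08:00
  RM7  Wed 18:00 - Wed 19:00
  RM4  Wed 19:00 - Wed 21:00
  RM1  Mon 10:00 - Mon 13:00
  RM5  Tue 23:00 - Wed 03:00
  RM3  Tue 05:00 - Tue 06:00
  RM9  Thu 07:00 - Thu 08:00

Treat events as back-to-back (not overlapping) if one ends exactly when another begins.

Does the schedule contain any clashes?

No

Sorted by start: RM1, RM2, RM3, RM5, RM6, RM7, RM4, RM8, RM9.
RM2 starts after RM1 ends, so nothing later overlaps RM1 either.
RM3 starts after RM2 ends, so nothing later overlaps RM2 either.
RM5 starts after RM3 ends, so nothing later overlaps RM3 either.
RM6 starts after RM5 ends, so nothing later overlaps RM5 either.
RM7 starts after RM6 ends, so nothing later overlaps RM6 either.
RM4 starts exactly when RM7 ends (back-to-back, no overlap), so nothing later overlaps RM7 either.
RM8 starts after RM4 ends, so nothing later overlaps RM4 either.
RM9 starts after RM8 ends.
Every pair is clear; the schedule has no overlaps.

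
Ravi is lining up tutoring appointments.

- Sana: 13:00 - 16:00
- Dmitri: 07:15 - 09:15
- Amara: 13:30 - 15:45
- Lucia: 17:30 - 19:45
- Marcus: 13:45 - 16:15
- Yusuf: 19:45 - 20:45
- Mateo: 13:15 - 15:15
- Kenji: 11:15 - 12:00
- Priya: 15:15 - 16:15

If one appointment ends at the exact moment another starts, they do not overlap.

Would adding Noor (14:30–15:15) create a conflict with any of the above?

Dmitri: ends 09:15 at or before Noor starts 14:30 → clear.
Kenji: ends 12:00 at or before Noor starts 14:30 → clear.
Sana: starts 13:00 before Noor ends 15:15, and ends 16:00 after Noor starts 14:30 → overlap.
Mateo: starts 13:15 before Noor ends 15:15, and ends 15:15 after Noor starts 14:30 → overlap.
Amara: starts 13:30 before Noor ends 15:15, and ends 15:45 after Noor starts 14:30 → overlap.
Marcus: starts 13:45 before Noor ends 15:15, and ends 16:15 after Noor starts 14:30 → overlap.
Priya: starts 15:15 at or after Noor ends 15:15 → clear.
Lucia: starts 17:30 at or after Noor ends 15:15 → clear.
Yusuf: starts 19:45 at or after Noor ends 15:15 → clear.
Noor overlaps Amara, Marcus, Sana, Mateo.

Yes — it overlaps Amara, Marcus, Mateo, Sana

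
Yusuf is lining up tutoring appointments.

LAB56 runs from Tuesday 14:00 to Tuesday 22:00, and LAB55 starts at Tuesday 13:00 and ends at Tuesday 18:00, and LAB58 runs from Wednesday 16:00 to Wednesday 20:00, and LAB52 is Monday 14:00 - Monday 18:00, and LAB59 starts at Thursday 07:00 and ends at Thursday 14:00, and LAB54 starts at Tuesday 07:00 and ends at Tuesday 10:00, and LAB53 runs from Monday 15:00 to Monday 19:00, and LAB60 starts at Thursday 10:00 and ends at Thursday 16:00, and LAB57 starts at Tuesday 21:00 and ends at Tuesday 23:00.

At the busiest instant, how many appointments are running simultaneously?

2

Sort all start/end points and keep a running count:
Monday 14:00 start LAB52 → 1
Monday 15:00 start LAB53 → 2
Monday 18:00 end LAB52 → 1
Monday 19:00 end LAB53 → 0
Tuesday 07:00 start LAB54 → 1
Tuesday 10:00 end LAB54 → 0
Tuesday 13:00 start LAB55 → 1
Tuesday 14:00 start LAB56 → 2
Tuesday 18:00 end LAB55 → 1
Tuesday 21:00 start LAB57 → 2
Tuesday 22:00 end LAB56 → 1
Tuesday 23:00 end LAB57 → 0
Wednesday 16:00 start LAB58 → 1
Wednesday 20:00 end LAB58 → 0
Thursday 07:00 start LAB59 → 1
Thursday 10:00 start LAB60 → 2
Thursday 14:00 end LAB59 → 1
Thursday 16:00 end LAB60 → 0
Peak is 2, at Monday 15:00 (LAB52, LAB53).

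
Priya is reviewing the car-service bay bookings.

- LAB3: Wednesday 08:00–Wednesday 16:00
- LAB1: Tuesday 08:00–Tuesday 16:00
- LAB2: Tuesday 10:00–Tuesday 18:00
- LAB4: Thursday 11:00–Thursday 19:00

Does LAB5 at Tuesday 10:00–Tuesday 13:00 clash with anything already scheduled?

LAB1: starts Tuesday 08:00 before LAB5 ends Tuesday 13:00, and ends Tuesday 16:00 after LAB5 starts Tuesday 10:00 → overlap.
LAB2: starts Tuesday 10:00 before LAB5 ends Tuesday 13:00, and ends Tuesday 18:00 after LAB5 starts Tuesday 10:00 → overlap.
LAB3: starts Wednesday 08:00 at or after LAB5 ends Tuesday 13:00 → clear.
LAB4: starts Thursday 11:00 at or after LAB5 ends Tuesday 13:00 → clear.
LAB5 overlaps LAB1, LAB2.

Yes — it overlaps LAB1, LAB2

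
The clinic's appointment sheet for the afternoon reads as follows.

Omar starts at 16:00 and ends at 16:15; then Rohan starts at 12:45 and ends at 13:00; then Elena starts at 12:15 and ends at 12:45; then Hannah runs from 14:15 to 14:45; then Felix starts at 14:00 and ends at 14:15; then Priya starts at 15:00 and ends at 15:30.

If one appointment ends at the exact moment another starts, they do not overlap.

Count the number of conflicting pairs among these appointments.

0

Sorted by start: Elena, Rohan, Felix, Hannah, Priya, Omar.
Rohan starts exactly when Elena ends (back-to-back, no overlap); Elena is clear from here.
Felix starts after Rohan ends; Rohan is clear from here.
Hannah starts exactly when Felix ends (back-to-back, no overlap); Felix is clear from here.
Priya starts after Hannah ends; Hannah is clear from here.
Omar starts after Priya ends.
No pair overlaps.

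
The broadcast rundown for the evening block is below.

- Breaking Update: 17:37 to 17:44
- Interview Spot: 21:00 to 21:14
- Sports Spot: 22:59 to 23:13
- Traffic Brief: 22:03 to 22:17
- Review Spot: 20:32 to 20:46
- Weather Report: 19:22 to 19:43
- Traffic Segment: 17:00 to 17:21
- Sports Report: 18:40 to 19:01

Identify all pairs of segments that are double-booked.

none

Two intervals overlap when each starts before the other ends.
Sorted by start: Traffic Segment, Breaking Update, Sports Report, Weather Report, Review Spot, Interview Spot, Traffic Brief, Sports Spot.
Breaking Update starts after Traffic Segment ends; Traffic Segment is clear from here.
Sports Report starts after Breaking Update ends; Breaking Update is clear from here.
Weather Report starts after Sports Report ends; Sports Report is clear from here.
Review Spot starts after Weather Report ends; Weather Report is clear from here.
Interview Spot starts after Review Spot ends; Review Spot is clear from here.
Traffic Brief starts after Interview Spot ends; Interview Spot is clear from here.
Sports Spot starts after Traffic Brief ends.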